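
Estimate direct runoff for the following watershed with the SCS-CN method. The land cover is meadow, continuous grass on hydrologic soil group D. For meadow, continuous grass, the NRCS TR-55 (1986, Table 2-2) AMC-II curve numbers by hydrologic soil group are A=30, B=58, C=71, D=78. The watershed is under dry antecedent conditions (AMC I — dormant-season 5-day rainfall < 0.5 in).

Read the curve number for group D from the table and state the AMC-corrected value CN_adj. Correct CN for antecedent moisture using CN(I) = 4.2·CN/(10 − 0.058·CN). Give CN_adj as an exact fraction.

NRCS table: meadow, continuous grass, soil group D → CN(II) = 78
Dry (AMC I): CN(I) = 4.2·78/(10 − 0.058·78) = (1638/5)/(1369/250) = 81900/1369 ≈ 59.825

CN_adj = 81900/1369 ≈ 59.825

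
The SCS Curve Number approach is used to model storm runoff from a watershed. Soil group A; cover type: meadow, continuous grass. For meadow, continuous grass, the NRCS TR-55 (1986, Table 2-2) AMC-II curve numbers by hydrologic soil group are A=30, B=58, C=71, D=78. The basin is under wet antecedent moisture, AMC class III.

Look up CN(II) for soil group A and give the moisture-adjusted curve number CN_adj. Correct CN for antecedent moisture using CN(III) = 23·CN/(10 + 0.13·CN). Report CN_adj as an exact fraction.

CN_adj = 6900/139 ≈ 49.640

NRCS table: meadow, continuous grass, soil group A → CN(II) = 30
Wet (AMC III): CN(III) = 23·30/(10 + 0.13·30) = 690/(139/10) = 6900/139 ≈ 49.640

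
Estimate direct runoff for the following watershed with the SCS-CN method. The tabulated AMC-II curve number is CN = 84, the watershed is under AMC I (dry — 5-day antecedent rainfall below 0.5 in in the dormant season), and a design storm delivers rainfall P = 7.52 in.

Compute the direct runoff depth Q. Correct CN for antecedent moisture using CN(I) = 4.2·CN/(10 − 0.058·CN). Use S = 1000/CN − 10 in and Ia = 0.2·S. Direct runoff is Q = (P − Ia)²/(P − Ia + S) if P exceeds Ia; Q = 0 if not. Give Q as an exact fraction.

CN(I) from CN(II)=84: (4.2·84)/(10 − 0.058·84) = 44100/641 ≈ 68.799
Retention S: 1000/CN − 10 with CN=68.799 → S = 2000/441 ≈ 4.535 in
Initial abstraction Ia = S/5 = (2000/441)/5 = 400/441 ≈ 0.907 in
Since P=7.520 > Ia=0.907: effective rainfall P−Ia = 72908/11025 in
Q: (72908/11025)² ÷ (122908/11025) = 1328894116/338765175 in (≈ 3.923 in)

Q = 1328894116/338765175 in ≈ 3.923 in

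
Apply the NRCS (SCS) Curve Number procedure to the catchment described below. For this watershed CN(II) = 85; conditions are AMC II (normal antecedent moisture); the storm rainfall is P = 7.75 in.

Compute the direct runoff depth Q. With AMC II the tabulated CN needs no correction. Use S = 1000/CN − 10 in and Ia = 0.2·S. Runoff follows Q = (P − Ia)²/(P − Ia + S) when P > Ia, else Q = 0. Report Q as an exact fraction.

Q = 253009/42364 in ≈ 5.972 in

AMC II — tabulated CN = 85 applies directly.
Retention S: 1000/CN − 10 with CN=85.000 → S = 30/17 ≈ 1.765 in
Initial abstraction Ia = S/5 = (30/17)/5 = 6/17 ≈ 0.353 in
Excess rainfall: 7.750 − 0.353 = 7.397 in; P > Ia so Q > 0
Runoff Q = (P−Ia)²/(P−Ia+S) = (7.397)²/(7.397+1.765) = 253009/42364 ≈ 5.972 in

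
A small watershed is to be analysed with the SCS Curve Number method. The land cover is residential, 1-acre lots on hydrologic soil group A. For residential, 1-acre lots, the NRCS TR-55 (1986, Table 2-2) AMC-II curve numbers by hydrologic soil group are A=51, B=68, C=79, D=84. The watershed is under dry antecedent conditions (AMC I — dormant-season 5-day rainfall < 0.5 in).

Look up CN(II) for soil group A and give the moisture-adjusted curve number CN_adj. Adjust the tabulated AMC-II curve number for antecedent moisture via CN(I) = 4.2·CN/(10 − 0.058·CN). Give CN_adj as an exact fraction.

NRCS table: residential, 1-acre lots, soil group A → CN(II) = 51
Dry (AMC I): CN(I) = 4.2·51/(10 − 0.058·51) = (1071/5)/(3521/500) = 15300/503 ≈ 30.417

CN_adj = 15300/503 ≈ 30.417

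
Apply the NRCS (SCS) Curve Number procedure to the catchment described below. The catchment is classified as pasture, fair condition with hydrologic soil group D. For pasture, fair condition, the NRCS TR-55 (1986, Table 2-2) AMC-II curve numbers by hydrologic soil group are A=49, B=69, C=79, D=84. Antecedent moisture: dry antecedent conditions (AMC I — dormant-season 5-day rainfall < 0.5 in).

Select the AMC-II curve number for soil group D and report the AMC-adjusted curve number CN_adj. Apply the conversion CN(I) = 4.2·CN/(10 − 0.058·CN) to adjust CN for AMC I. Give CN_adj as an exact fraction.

CN_adj = 44100/641 ≈ 68.799

NRCS table: pasture, fair condition, soil group D → CN(II) = 84
Adjust CN=84 to AMC I: 4.2·84/(10 − 0.058·84) → (1764/5) ÷ (641/125) = 44100/641 ≈ 68.799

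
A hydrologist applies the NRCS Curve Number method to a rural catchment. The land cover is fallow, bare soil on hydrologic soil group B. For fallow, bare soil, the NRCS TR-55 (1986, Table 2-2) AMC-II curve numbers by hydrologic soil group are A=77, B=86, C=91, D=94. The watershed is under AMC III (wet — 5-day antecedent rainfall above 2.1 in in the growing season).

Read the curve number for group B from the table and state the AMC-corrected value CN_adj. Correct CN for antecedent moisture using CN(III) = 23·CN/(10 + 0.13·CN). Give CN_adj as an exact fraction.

NRCS table: fallow, bare soil, soil group B → CN(II) = 86
CN(III) from CN(II)=86: (23·86)/(10 + 0.13·86) = 98900/1059 ≈ 93.390

CN_adj = 98900/1059 ≈ 93.390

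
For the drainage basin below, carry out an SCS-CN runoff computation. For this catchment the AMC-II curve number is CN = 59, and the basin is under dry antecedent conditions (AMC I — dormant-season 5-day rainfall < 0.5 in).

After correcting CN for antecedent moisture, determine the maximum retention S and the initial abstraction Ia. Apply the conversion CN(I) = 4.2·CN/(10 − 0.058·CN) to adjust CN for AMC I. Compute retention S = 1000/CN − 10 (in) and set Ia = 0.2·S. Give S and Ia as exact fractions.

CN(I) from CN(II)=59: (4.2·59)/(10 − 0.058·59) = 123900/3289 ≈ 37.671
S = 1000/(123900/3289) − 10 = 20500/1239 in ≈ 16.546 in
Ia = 0.2·(20500/1239) = 4100/1239 in ≈ 3.309 in

S = 20500/1239 in ≈ 16.546 in; Ia = 4100/1239 in ≈ 3.309 in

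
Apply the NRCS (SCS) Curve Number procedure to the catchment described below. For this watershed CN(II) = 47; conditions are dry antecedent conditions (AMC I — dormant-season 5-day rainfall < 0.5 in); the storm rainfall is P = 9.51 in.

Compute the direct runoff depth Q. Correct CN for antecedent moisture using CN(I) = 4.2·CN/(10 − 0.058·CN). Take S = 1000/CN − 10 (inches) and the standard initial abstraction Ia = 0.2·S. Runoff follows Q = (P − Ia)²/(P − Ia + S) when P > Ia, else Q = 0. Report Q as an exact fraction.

Q = 166984197769/301887471900 in ≈ 0.553 in

Dry (AMC I): CN(I) = 4.2·47/(10 − 0.058·47) = (987/5)/(3637/500) = 98700/3637 ≈ 27.138
Retention S: 1000/CN − 10 with CN=27.138 → S = 26500/987 ≈ 26.849 in
Initial abstraction Ia = S/5 = (26500/987)/5 = 5300/987 ≈ 5.370 in
Since P=9.510 > Ia=5.370: effective rainfall P−Ia = 408637/98700 in
Q = (408637/98700)²/((408637/98700) + 26500/987) = (166984197769/9741690000)/(3058637/98700) = 166984197769/301887471900 in ≈ 0.553 in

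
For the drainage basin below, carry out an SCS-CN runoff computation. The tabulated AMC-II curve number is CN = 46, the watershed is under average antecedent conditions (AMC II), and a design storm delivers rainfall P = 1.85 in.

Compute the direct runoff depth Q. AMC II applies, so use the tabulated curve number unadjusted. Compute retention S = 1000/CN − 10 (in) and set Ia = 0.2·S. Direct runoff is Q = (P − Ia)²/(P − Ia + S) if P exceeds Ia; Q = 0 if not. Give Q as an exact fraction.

Q = 0 in ≈ 0.000 in

AMC II — tabulated CN = 46 applies directly.
Retention S: 1000/CN − 10 with CN=46.000 → S = 270/23 ≈ 11.739 in
Initial abstraction Ia = S/5 = (270/23)/5 = 54/23 ≈ 2.348 in
P = 1.850 ≤ Ia = 2.348 in: entire storm abstracted, Q = 0.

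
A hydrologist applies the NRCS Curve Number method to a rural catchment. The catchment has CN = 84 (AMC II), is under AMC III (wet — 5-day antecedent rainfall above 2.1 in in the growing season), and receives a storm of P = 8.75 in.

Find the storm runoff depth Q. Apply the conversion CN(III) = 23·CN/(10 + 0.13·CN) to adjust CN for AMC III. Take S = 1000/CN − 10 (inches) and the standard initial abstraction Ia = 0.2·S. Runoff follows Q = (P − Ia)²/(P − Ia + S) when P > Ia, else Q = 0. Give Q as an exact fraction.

Wet (AMC III): CN(III) = 23·84/(10 + 0.13·84) = 1932/(523/25) = 48300/523 ≈ 92.352
Max retention: S = 1000/(48300/523) − 10 = 400/483 in (≈ 0.828 in)
Ia = 0.2·(400/483) = 80/483 in ≈ 0.166 in
Excess rainfall: 8.750 − 0.166 = 8.584 in; P > Ia so Q > 0
Runoff Q = (P−Ia)²/(P−Ia+S) = (8.584)²/(8.584+0.828) = 55012445/7026684 ≈ 7.829 in

Q = 55012445/7026684 in ≈ 7.829 in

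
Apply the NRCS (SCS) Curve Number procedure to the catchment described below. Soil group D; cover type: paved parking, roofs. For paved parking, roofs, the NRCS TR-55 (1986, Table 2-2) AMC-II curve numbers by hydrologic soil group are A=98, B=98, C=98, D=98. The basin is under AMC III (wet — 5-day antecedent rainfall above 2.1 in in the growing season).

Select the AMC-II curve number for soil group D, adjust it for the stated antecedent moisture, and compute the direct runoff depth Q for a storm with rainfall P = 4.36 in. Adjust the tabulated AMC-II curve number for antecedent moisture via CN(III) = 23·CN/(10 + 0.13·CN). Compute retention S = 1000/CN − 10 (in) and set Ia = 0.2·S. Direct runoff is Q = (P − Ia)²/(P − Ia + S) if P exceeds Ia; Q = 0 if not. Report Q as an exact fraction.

NRCS table: paved parking, roofs, soil group D → CN(II) = 98
Adjust CN=98 to AMC III: 23·98/(10 + 0.13·98) → 2254 ÷ (1137/50) = 112700/1137 ≈ 99.120
Retention S: 1000/CN − 10 with CN=99.120 → S = 100/1127 ≈ 0.089 in
Ia = 0.2S: 0.2·0.089 = 0.018 in (exactly 20/1127)
Excess rainfall: 4.360 − 0.018 = 4.342 in; P > Ia so Q > 0
Runoff Q = (P−Ia)²/(P−Ia+S) = (4.342)²/(4.342+0.089) = 14967809649/3517451525 ≈ 4.255 in

Q = 14967809649/3517451525 in ≈ 4.255 in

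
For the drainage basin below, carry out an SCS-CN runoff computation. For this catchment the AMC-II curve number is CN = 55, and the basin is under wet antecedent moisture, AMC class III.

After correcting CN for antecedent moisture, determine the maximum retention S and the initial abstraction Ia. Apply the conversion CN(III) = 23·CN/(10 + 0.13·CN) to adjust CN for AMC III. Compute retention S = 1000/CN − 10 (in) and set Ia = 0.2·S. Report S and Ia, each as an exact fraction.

CN(III) from CN(II)=55: (23·55)/(10 + 0.13·55) = 25300/343 ≈ 73.761
S = 1000/(25300/343) − 10 = 900/253 in ≈ 3.557 in
Initial abstraction Ia = S/5 = (900/253)/5 = 180/253 ≈ 0.711 in

S = 900/253 in ≈ 3.557 in; Ia = 180/253 in ≈ 0.711 in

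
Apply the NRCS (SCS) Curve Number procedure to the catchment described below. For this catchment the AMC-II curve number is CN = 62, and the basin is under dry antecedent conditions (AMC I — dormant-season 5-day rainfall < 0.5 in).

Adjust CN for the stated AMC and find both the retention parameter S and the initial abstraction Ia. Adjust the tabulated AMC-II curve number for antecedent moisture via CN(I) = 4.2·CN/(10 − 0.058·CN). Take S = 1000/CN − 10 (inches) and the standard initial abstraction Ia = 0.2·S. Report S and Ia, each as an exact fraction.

Dry (AMC I): CN(I) = 4.2·62/(10 − 0.058·62) = (1302/5)/(1601/250) = 65100/1601 ≈ 40.662
Max retention: S = 1000/(65100/1601) − 10 = 9500/651 in (≈ 14.593 in)
Initial abstraction Ia = S/5 = (9500/651)/5 = 1900/651 ≈ 2.919 in

S = 9500/651 in ≈ 14.593 in; Ia = 1900/651 in ≈ 2.919 in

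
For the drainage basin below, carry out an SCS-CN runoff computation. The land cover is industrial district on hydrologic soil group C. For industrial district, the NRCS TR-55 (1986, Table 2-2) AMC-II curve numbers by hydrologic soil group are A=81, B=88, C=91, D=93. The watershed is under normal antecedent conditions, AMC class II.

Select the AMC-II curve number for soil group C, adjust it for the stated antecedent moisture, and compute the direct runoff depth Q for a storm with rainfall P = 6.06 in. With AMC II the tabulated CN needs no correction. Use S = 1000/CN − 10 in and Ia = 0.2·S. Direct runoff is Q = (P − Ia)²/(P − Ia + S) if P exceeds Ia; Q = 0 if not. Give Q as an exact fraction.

Q = 237149643/47279050 in ≈ 5.016 in

NRCS table: industrial district, soil group C → CN(II) = 91
AMC II — tabulated CN = 91 applies directly.
Max retention: S = 1000/91 − 10 = 90/91 in (≈ 0.989 in)
Initial abstraction Ia = S/5 = (90/91)/5 = 18/91 ≈ 0.198 in
Excess rainfall: 6.060 − 0.198 = 5.862 in; P > Ia so Q > 0
Q = (26673/4550)²/((26673/4550) + 90/91) = (711448929/20702500)/(31173/4550) = 237149643/47279050 in ≈ 5.016 in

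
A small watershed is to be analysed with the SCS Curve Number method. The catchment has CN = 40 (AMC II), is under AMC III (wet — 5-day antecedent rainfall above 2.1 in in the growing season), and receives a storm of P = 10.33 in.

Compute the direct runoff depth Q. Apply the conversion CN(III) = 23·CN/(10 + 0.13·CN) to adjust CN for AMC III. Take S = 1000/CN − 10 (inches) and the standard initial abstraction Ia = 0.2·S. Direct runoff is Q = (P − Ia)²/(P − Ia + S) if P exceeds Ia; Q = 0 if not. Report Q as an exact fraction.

Q = 430936081/82245700 in ≈ 5.240 in

Wet (AMC III): CN(III) = 23·40/(10 + 0.13·40) = 920/(76/5) = 1150/19 ≈ 60.526
Retention S: 1000/CN − 10 with CN=60.526 → S = 150/23 ≈ 6.522 in
Ia = 0.2·(150/23) = 30/23 in ≈ 1.304 in
Excess rainfall: 10.330 − 1.304 = 9.026 in; P > Ia so Q > 0
Q = (20759/2300)²/((20759/2300) + 150/23) = (430936081/5290000)/(35759/2300) = 430936081/82245700 in ≈ 5.240 in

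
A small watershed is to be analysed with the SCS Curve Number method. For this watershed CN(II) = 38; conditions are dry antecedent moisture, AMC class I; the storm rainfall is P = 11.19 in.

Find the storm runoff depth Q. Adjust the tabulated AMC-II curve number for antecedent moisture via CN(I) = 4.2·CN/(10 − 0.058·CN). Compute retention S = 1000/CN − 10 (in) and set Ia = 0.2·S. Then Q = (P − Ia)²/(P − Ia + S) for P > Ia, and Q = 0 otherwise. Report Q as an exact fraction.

Q = 18627063361/67290591900 in ≈ 0.277 in

Dry (AMC I): CN(I) = 4.2·38/(10 − 0.058·38) = (798/5)/(1949/250) = 39900/1949 ≈ 20.472
Retention S: 1000/CN − 10 with CN=20.472 → S = 15500/399 ≈ 38.847 in
Initial abstraction Ia = S/5 = (15500/399)/5 = 3100/399 ≈ 7.769 in
Since P=11.190 > Ia=7.769: effective rainfall P−Ia = 136481/39900 in
Q = (136481/39900)²/((136481/39900) + 15500/399) = (18627063361/1592010000)/(1686481/39900) = 18627063361/67290591900 in ≈ 0.277 in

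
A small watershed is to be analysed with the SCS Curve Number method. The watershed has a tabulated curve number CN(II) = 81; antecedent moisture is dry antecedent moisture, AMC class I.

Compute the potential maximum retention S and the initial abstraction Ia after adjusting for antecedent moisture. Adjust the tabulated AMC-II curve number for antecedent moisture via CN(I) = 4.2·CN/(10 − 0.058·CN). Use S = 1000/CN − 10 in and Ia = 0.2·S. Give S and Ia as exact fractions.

CN(I) from CN(II)=81: (4.2·81)/(10 − 0.058·81) = 170100/2651 ≈ 64.164
S = 1000/(170100/2651) − 10 = 9500/1701 in ≈ 5.585 in
Ia = 0.2·(9500/1701) = 1900/1701 in ≈ 1.117 in

S = 9500/1701 in ≈ 5.585 in; Ia = 1900/1701 in ≈ 1.117 in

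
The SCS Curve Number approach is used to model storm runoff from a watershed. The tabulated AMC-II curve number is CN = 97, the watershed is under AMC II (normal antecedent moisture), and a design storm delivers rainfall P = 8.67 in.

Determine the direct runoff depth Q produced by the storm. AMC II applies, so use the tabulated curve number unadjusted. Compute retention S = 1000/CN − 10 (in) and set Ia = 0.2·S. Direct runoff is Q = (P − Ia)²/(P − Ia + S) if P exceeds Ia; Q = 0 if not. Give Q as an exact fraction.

Q = 774675889/93226700 in ≈ 8.310 in

CN(II) = 97; AMC II needs no correction.
Max retention: S = 1000/97 − 10 = 30/97 in (≈ 0.309 in)
Ia = 0.2·(30/97) = 6/97 in ≈ 0.062 in
Since P=8.670 > Ia=0.062: effective rainfall P−Ia = 83499/9700 in
Runoff Q = (P−Ia)²/(P−Ia+S) = (8.608)²/(8.608+0.309) = 774675889/93226700 ≈ 8.310 in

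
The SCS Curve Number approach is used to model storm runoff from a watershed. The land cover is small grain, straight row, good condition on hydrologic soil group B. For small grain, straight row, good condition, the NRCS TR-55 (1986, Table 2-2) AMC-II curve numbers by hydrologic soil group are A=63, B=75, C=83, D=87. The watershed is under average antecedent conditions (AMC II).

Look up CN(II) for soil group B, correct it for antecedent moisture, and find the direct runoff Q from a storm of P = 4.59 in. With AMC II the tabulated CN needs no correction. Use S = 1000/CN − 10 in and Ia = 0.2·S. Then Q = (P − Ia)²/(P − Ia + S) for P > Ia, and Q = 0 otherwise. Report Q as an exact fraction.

NRCS table: small grain, straight row, good condition, soil group B → CN(II) = 75
CN(II) = 75; AMC II needs no correction.
Max retention: S = 1000/75 − 10 = 10/3 in (≈ 3.333 in)
Initial abstraction Ia = S/5 = (10/3)/5 = 2/3 ≈ 0.667 in
Excess rainfall: 4.590 − 0.667 = 3.923 in; P > Ia so Q > 0
Q: (1177/300)² ÷ (2177/300) = 1385329/653100 in (≈ 2.121 in)

Q = 1385329/653100 in ≈ 2.121 in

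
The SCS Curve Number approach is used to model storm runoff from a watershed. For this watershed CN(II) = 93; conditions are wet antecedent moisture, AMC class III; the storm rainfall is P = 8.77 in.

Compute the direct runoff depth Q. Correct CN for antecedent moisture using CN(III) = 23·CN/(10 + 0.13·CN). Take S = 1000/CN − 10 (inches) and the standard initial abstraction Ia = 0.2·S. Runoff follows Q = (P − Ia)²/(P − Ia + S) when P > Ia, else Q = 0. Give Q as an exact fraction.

Adjust CN=93 to AMC III: 23·93/(10 + 0.13·93) → 2139 ÷ (2209/100) = 213900/2209 ≈ 96.831
Retention S: 1000/CN − 10 with CN=96.831 → S = 700/2139 ≈ 0.327 in
Ia = 0.2·(700/2139) = 140/2139 in ≈ 0.065 in
Excess rainfall: 8.770 − 0.065 = 8.705 in; P > Ia so Q > 0
Q: (1861903/213900)² ÷ (1931903/213900) = 3466682781409/413234051700 in (≈ 8.389 in)

Q = 3466682781409/413234051700 in ≈ 8.389 in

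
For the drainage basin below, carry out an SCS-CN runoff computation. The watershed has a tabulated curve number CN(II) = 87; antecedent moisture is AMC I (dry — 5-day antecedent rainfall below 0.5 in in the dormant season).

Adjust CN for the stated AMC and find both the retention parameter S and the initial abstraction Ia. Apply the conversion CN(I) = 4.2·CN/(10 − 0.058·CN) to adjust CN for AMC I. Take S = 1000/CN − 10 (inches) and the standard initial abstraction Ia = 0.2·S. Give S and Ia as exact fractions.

S = 6500/1827 in ≈ 3.558 in; Ia = 1300/1827 in ≈ 0.712 in

Dry (AMC I): CN(I) = 4.2·87/(10 − 0.058·87) = (1827/5)/(2477/500) = 182700/2477 ≈ 73.759
S = 1000/(182700/2477) − 10 = 6500/1827 in ≈ 3.558 in
Ia = 0.2·(6500/1827) = 1300/1827 in ≈ 0.712 in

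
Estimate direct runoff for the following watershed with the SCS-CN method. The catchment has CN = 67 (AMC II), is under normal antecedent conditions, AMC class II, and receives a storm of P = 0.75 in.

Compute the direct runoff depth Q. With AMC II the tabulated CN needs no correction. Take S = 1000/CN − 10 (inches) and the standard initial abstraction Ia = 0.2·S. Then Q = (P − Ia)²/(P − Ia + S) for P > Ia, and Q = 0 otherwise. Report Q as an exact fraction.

Q = 0 in ≈ 0.000 in

AMC II — tabulated CN = 67 applies directly.
S = 1000/67 − 10 = 330/67 in ≈ 4.925 in
Ia = 0.2·(330/67) = 66/67 in ≈ 0.985 in
P = 0.750 ≤ Ia = 0.985 in: entire storm abstracted, Q = 0.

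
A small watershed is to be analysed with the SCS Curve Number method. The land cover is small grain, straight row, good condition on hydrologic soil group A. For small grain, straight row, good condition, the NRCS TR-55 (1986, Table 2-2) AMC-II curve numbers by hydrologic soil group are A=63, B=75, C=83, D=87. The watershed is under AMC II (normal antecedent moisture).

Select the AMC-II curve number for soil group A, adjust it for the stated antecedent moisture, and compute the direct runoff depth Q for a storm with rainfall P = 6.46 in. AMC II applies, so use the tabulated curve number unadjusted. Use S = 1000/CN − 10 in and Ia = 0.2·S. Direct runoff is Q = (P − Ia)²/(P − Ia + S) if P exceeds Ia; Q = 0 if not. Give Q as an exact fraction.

Q = 277189201/110719350 in ≈ 2.504 in

NRCS table: small grain, straight row, good condition, soil group A → CN(II) = 63
AMC II — tabulated CN = 63 applies directly.
S = 1000/63 − 10 = 370/63 in ≈ 5.873 in
Initial abstraction Ia = S/5 = (370/63)/5 = 74/63 ≈ 1.175 in
Excess rainfall: 6.460 − 1.175 = 5.285 in; P > Ia so Q > 0
Q = (16649/3150)²/((16649/3150) + 370/63) = (277189201/9922500)/(35149/3150) = 277189201/110719350 in ≈ 2.504 in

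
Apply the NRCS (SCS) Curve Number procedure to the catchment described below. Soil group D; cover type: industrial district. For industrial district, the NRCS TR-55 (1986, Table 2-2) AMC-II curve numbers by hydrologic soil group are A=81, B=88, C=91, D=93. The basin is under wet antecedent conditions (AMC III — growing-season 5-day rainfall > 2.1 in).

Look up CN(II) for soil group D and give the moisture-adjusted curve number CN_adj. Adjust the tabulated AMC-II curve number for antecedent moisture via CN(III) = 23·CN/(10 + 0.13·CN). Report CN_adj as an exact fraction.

CN_adj = 213900/2209 ≈ 96.831

NRCS table: industrial district, soil group D → CN(II) = 93
Wet (AMC III): CN(III) = 23·93/(10 + 0.13·93) = 2139/(2209/100) = 213900/2209 ≈ 96.831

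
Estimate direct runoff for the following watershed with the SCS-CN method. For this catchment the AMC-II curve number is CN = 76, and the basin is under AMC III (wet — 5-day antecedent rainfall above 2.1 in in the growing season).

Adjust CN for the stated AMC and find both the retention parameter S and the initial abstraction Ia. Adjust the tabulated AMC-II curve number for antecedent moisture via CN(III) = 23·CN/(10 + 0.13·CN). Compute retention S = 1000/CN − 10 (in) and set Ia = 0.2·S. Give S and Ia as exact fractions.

S = 600/437 in ≈ 1.373 in; Ia = 120/437 in ≈ 0.275 in

CN(III) from CN(II)=76: (23·76)/(10 + 0.13·76) = 43700/497 ≈ 87.928
Retention S: 1000/CN − 10 with CN=87.928 → S = 600/437 ≈ 1.373 in
Initial abstraction Ia = S/5 = (600/437)/5 = 120/437 ≈ 0.275 in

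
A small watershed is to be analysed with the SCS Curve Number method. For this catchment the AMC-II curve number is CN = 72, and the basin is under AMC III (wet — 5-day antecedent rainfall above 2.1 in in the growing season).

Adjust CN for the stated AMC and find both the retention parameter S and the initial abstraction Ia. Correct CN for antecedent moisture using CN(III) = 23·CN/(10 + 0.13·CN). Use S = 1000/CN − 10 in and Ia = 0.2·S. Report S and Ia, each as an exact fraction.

S = 350/207 in ≈ 1.691 in; Ia = 70/207 in ≈ 0.338 in

CN(III) from CN(II)=72: (23·72)/(10 + 0.13·72) = 10350/121 ≈ 85.537
Max retention: S = 1000/(10350/121) − 10 = 350/207 in (≈ 1.691 in)
Ia = 0.2·(350/207) = 70/207 in ≈ 0.338 in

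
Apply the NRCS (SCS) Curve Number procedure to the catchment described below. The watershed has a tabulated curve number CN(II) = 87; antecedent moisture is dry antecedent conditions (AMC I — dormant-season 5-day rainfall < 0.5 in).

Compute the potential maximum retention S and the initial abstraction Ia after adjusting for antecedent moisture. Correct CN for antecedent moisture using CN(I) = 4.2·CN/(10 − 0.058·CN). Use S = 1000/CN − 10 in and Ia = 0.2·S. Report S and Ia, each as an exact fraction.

CN(I) from CN(II)=87: (4.2·87)/(10 − 0.058·87) = 182700/2477 ≈ 73.759
S = 1000/(182700/2477) − 10 = 6500/1827 in ≈ 3.558 in
Ia = 0.2S: 0.2·3.558 = 0.712 in (exactly 1300/1827)

S = 6500/1827 in ≈ 3.558 in; Ia = 1300/1827 in ≈ 0.712 in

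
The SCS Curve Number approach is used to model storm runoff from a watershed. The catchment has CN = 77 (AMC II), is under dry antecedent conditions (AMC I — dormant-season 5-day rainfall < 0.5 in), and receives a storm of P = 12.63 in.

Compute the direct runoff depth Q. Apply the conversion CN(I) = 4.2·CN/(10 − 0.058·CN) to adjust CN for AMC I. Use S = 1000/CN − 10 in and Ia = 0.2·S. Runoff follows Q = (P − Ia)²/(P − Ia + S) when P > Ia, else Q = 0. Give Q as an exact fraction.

Dry (AMC I): CN(I) = 4.2·77/(10 − 0.058·77) = (1617/5)/(2767/500) = 161700/2767 ≈ 58.439
Max retention: S = 1000/(161700/2767) − 10 = 11500/1617 in (≈ 7.112 in)
Ia = 0.2S: 0.2·7.112 = 1.422 in (exactly 2300/1617)
Since P=12.630 > Ia=1.422: effective rainfall P−Ia = 1812271/161700 in
Runoff Q = (P−Ia)²/(P−Ia+S) = (11.208)²/(11.208+7.112) = 3284326177441/478999220700 ≈ 6.857 in

Q = 3284326177441/478999220700 in ≈ 6.857 in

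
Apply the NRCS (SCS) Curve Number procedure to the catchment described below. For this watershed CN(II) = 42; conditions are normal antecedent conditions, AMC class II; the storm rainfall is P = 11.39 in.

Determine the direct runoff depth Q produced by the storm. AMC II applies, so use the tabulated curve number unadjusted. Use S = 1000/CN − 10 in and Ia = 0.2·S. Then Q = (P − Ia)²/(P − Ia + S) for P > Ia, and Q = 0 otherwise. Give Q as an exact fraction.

Q = 328298161/98949900 in ≈ 3.318 in

CN(II) = 42; AMC II needs no correction.
Max retention: S = 1000/42 − 10 = 290/21 in (≈ 13.810 in)
Ia = 0.2S: 0.2·13.810 = 2.762 in (exactly 58/21)
Since P=11.390 > Ia=2.762: effective rainfall P−Ia = 18119/2100 in
Q = (18119/2100)²/((18119/2100) + 290/21) = (328298161/4410000)/(47119/2100) = 328298161/98949900 in ≈ 3.318 in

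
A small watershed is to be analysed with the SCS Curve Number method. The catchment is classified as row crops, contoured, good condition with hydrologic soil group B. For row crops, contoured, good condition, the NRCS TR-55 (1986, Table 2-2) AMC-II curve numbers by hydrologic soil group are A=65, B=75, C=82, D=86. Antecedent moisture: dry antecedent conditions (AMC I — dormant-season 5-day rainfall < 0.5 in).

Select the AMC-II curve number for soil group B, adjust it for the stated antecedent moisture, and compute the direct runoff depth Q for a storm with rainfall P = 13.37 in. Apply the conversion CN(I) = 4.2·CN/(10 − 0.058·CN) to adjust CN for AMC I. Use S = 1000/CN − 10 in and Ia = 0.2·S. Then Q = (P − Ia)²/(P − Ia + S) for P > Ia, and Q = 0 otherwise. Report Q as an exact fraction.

Q = 5510241361/782655300 in ≈ 7.040 in

NRCS table: row crops, contoured, good condition, soil group B → CN(II) = 75
CN(I) from CN(II)=75: (4.2·75)/(10 − 0.058·75) = 6300/113 ≈ 55.752
Retention S: 1000/CN − 10 with CN=55.752 → S = 500/63 ≈ 7.937 in
Initial abstraction Ia = S/5 = (500/63)/5 = 100/63 ≈ 1.587 in
Since P=13.370 > Ia=1.587: effective rainfall P−Ia = 74231/6300 in
Q: (74231/6300)² ÷ (124231/6300) = 5510241361/782655300 in (≈ 7.040 in)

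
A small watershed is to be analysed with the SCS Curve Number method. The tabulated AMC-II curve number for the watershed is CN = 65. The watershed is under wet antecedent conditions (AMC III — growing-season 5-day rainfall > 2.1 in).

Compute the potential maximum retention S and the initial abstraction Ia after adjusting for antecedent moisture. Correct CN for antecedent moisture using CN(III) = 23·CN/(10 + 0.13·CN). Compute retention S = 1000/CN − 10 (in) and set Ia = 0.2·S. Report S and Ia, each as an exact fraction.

S = 700/299 in ≈ 2.341 in; Ia = 140/299 in ≈ 0.468 in

CN(III) from CN(II)=65: (23·65)/(10 + 0.13·65) = 29900/369 ≈ 81.030
S = 1000/(29900/369) − 10 = 700/299 in ≈ 2.341 in
Ia = 0.2S: 0.2·2.341 = 0.468 in (exactly 140/299)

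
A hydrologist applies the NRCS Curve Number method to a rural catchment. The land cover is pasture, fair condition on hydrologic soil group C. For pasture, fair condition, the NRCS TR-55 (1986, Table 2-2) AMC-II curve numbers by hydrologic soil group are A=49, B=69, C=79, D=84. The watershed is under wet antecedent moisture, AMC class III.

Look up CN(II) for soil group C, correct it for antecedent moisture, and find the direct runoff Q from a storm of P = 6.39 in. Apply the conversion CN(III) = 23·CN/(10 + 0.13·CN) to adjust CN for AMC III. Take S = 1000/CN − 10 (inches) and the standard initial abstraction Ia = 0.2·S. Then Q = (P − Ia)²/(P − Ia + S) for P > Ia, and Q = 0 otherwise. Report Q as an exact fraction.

NRCS table: pasture, fair condition, soil group C → CN(II) = 79
Adjust CN=79 to AMC III: 23·79/(10 + 0.13·79) → 1817 ÷ (2027/100) = 181700/2027 ≈ 89.640
Retention S: 1000/CN − 10 with CN=89.640 → S = 2100/1817 ≈ 1.156 in
Ia = 0.2·(2100/1817) = 420/1817 in ≈ 0.231 in
Since P=6.390 > Ia=0.231: effective rainfall P−Ia = 1119063/181700 in
Q: (1119063/181700)² ÷ (1329063/181700) = 417433999323/80496915700 in (≈ 5.186 in)

Q = 417433999323/80496915700 in ≈ 5.186 in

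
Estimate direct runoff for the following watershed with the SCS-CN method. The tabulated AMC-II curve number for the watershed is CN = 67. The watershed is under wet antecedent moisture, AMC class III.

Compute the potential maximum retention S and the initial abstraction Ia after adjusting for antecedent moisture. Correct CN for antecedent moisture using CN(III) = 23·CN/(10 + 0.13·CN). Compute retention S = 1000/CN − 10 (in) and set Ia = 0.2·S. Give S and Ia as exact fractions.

Wet (AMC III): CN(III) = 23·67/(10 + 0.13·67) = 1541/(1871/100) = 154100/1871 ≈ 82.362
S = 1000/(154100/1871) − 10 = 3300/1541 in ≈ 2.141 in
Ia = 0.2·(3300/1541) = 660/1541 in ≈ 0.428 in

S = 3300/1541 in ≈ 2.141 in; Ia = 660/1541 in ≈ 0.428 in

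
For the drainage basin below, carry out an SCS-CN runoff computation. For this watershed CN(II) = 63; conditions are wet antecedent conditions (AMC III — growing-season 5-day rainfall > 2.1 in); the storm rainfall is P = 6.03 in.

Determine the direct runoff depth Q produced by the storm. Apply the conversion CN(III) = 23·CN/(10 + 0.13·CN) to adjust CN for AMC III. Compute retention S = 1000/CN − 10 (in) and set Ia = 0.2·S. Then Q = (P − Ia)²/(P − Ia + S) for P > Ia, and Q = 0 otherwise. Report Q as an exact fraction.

Q = 639595264009/169496340300 in ≈ 3.774 in

CN(III) from CN(II)=63: (23·63)/(10 + 0.13·63) = 144900/1819 ≈ 79.659
Retention S: 1000/CN − 10 with CN=79.659 → S = 3700/1449 ≈ 2.553 in
Ia = 0.2S: 0.2·2.553 = 0.511 in (exactly 740/1449)
Excess rainfall: 6.030 − 0.511 = 5.519 in; P > Ia so Q > 0
Q: (799747/144900)² ÷ (1169747/144900) = 639595264009/169496340300 in (≈ 3.774 in)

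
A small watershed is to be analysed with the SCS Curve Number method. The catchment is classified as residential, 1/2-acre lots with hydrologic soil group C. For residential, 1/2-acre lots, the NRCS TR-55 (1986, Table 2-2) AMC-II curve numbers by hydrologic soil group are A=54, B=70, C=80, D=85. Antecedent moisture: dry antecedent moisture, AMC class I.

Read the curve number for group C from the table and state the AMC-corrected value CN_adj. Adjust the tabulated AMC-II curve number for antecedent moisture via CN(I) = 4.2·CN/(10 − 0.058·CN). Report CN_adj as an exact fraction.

NRCS table: residential, 1/2-acre lots, soil group C → CN(II) = 80
Dry (AMC I): CN(I) = 4.2·80/(10 − 0.058·80) = 336/(134/25) = 4200/67 ≈ 62.687

CN_adj = 4200/67 ≈ 62.687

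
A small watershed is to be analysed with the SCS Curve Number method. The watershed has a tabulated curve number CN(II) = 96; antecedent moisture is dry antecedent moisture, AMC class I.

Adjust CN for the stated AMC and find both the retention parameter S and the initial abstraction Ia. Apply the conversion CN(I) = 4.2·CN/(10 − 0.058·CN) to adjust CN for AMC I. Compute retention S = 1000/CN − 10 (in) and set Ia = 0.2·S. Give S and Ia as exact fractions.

CN(I) from CN(II)=96: (4.2·96)/(10 − 0.058·96) = 25200/277 ≈ 90.975
S = 1000/(25200/277) − 10 = 125/126 in ≈ 0.992 in
Initial abstraction Ia = S/5 = (125/126)/5 = 25/126 ≈ 0.198 in

S = 125/126 in ≈ 0.992 in; Ia = 25/126 in ≈ 0.198 in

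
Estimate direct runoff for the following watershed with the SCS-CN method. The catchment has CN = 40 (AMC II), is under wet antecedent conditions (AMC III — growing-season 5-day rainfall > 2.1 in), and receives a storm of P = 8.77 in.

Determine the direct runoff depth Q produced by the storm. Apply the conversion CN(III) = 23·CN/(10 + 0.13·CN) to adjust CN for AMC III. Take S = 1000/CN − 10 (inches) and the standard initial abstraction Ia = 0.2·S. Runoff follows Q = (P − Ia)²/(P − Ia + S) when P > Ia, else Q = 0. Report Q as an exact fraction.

Q = 294843241/73993300 in ≈ 3.985 in

Adjust CN=40 to AMC III: 23·40/(10 + 0.13·40) → 920 ÷ (76/5) = 1150/19 ≈ 60.526
S = 1000/(1150/19) − 10 = 150/23 in ≈ 6.522 in
Initial abstraction Ia = S/5 = (150/23)/5 = 30/23 ≈ 1.304 in
Excess rainfall: 8.770 − 1.304 = 7.466 in; P > Ia so Q > 0
Runoff Q = (P−Ia)²/(P−Ia+S) = (7.466)²/(7.466+6.522) = 294843241/73993300 ≈ 3.985 in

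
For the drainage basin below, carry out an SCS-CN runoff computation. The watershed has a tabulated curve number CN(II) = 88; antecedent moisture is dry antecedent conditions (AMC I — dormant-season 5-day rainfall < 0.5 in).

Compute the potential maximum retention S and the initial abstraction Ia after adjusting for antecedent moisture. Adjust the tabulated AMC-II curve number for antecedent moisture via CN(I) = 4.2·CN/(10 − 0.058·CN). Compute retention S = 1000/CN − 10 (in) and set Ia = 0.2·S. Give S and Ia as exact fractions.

CN(I) from CN(II)=88: (4.2·88)/(10 − 0.058·88) = 3850/51 ≈ 75.490
Max retention: S = 1000/(3850/51) − 10 = 250/77 in (≈ 3.247 in)
Ia = 0.2S: 0.2·3.247 = 0.649 in (exactly 50/77)

S = 250/77 in ≈ 3.247 in; Ia = 50/77 in ≈ 0.649 in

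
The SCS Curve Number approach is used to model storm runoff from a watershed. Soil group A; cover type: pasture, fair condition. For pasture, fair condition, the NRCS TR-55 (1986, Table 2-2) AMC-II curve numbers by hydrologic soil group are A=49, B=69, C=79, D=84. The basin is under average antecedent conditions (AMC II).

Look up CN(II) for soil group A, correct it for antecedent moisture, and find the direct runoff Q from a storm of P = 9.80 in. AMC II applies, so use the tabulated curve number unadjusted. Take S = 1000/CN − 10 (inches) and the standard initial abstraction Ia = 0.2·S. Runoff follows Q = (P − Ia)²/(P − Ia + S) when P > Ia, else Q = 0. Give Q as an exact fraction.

NRCS table: pasture, fair condition, soil group A → CN(II) = 49
CN(II) = 49; AMC II needs no correction.
S = 1000/49 − 10 = 510/49 in ≈ 10.408 in
Ia = 0.2S: 0.2·10.408 = 2.082 in (exactly 102/49)
Since P=9.800 > Ia=2.082: effective rainfall P−Ia = 1891/245 in
Q = (1891/245)²/((1891/245) + 510/49) = (3575881/60025)/(4441/245) = 3575881/1088045 in ≈ 3.287 in

Q = 3575881/1088045 in ≈ 3.287 in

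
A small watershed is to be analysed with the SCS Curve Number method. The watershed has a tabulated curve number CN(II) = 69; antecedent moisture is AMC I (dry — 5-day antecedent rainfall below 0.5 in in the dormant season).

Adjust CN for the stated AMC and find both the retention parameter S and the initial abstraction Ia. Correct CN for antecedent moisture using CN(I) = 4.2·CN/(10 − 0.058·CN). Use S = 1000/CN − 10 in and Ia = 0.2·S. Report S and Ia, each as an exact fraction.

S = 15500/1449 in ≈ 10.697 in; Ia = 3100/1449 in ≈ 2.139 in

Adjust CN=69 to AMC I: 4.2·69/(10 − 0.058·69) → (1449/5) ÷ (2999/500) = 144900/2999 ≈ 48.316
Retention S: 1000/CN − 10 with CN=48.316 → S = 15500/1449 ≈ 10.697 in
Initial abstraction Ia = S/5 = (15500/1449)/5 = 3100/1449 ≈ 2.139 in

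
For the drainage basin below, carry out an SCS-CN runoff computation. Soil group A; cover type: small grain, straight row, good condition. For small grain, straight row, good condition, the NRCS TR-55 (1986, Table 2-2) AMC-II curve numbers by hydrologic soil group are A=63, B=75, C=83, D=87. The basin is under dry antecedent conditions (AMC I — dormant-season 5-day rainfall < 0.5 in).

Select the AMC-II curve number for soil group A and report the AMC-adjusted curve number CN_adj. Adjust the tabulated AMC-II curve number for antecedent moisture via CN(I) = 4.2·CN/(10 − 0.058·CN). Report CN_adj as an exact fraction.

CN_adj = 132300/3173 ≈ 41.696

NRCS table: small grain, straight row, good condition, soil group A → CN(II) = 63
CN(I) from CN(II)=63: (4.2·63)/(10 − 0.058·63) = 132300/3173 ≈ 41.696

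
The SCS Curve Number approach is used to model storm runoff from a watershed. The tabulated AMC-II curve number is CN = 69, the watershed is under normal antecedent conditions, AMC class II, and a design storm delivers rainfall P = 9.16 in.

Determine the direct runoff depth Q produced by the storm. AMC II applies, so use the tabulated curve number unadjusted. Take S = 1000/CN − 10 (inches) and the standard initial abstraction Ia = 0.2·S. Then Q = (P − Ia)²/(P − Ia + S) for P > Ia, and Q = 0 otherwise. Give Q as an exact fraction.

CN(II) = 69; AMC II needs no correction.
Max retention: S = 1000/69 − 10 = 310/69 in (≈ 4.493 in)
Ia = 0.2·(310/69) = 62/69 in ≈ 0.899 in
Since P=9.160 > Ia=0.899: effective rainfall P−Ia = 14251/1725 in
Q = (14251/1725)²/((14251/1725) + 310/69) = (203091001/2975625)/(22001/1725) = 203091001/37951725 in ≈ 5.351 in

Q = 203091001/37951725 in ≈ 5.351 in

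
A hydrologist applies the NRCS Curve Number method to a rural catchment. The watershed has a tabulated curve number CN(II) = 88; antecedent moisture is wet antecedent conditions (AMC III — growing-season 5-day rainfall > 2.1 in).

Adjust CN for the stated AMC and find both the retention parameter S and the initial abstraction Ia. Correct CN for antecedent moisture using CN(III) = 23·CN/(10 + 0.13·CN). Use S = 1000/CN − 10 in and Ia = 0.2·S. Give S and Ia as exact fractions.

S = 150/253 in ≈ 0.593 in; Ia = 30/253 in ≈ 0.119 in

Wet (AMC III): CN(III) = 23·88/(10 + 0.13·88) = 2024/(536/25) = 6325/67 ≈ 94.403
Retention S: 1000/CN − 10 with CN=94.403 → S = 150/253 ≈ 0.593 in
Ia = 0.2S: 0.2·0.593 = 0.119 in (exactly 30/253)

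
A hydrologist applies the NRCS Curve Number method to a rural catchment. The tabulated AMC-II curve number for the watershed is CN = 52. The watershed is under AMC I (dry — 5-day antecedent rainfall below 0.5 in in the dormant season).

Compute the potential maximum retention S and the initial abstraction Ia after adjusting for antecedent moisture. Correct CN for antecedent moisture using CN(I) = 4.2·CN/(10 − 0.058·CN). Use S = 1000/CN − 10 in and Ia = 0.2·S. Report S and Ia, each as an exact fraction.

S = 2000/91 in ≈ 21.978 in; Ia = 400/91 in ≈ 4.396 in

CN(I) from CN(II)=52: (4.2·52)/(10 − 0.058·52) = 9100/291 ≈ 31.271
Max retention: S = 1000/(9100/291) − 10 = 2000/91 in (≈ 21.978 in)
Ia = 0.2S: 0.2·21.978 = 4.396 in (exactly 400/91)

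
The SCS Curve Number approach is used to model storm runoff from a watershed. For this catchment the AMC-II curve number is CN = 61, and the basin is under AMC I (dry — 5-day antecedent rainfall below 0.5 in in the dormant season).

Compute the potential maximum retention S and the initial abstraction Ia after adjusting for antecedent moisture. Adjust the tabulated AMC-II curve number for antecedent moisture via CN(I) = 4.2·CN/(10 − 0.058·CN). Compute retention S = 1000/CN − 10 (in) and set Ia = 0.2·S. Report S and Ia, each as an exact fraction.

Dry (AMC I): CN(I) = 4.2·61/(10 − 0.058·61) = (1281/5)/(3231/500) = 42700/1077 ≈ 39.647
Retention S: 1000/CN − 10 with CN=39.647 → S = 6500/427 ≈ 15.222 in
Ia = 0.2·(6500/427) = 1300/427 in ≈ 3.044 in

S = 6500/427 in ≈ 15.222 in; Ia = 1300/427 in ≈ 3.044 in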